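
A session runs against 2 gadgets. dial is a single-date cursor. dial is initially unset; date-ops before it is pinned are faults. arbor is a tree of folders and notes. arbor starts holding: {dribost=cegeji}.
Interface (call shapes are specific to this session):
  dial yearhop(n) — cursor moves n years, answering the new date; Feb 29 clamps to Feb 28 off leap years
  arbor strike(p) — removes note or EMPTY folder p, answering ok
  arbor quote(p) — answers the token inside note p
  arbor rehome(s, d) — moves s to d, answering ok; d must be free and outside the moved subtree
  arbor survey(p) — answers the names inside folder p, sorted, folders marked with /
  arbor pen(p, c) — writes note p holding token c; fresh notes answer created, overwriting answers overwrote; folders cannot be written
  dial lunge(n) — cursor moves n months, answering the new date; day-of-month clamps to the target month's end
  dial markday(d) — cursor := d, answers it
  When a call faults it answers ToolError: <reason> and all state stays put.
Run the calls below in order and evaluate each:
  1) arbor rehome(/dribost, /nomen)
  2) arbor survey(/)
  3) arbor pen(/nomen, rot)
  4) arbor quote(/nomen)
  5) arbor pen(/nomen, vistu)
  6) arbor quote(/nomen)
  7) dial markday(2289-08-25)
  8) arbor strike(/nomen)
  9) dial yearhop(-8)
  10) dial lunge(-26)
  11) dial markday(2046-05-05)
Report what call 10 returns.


~$ arbor rehome s='/dribost' d='/nomen'
  ok
~$ arbor survey p='/'
  [nomen]
~$ arbor pen p='/nomen' c='rot'
  overwrote
~$ arbor quote p='/nomen'
  rot
~$ arbor pen p='/nomen' c='vistu'
  overwrote
~$ arbor quote p='/nomen'
  vistu
~$ dial markday d='2289-08-25'
  2289-08-25
~$ arbor strike p='/nomen'
  ok
~$ dial yearhop n='-8'
  2281-08-25
~$ dial lunge n='-26'
  2279-06-25
~$ dial markday d='2046-05-05'
  2046-05-05

Answer: 2279-06-25


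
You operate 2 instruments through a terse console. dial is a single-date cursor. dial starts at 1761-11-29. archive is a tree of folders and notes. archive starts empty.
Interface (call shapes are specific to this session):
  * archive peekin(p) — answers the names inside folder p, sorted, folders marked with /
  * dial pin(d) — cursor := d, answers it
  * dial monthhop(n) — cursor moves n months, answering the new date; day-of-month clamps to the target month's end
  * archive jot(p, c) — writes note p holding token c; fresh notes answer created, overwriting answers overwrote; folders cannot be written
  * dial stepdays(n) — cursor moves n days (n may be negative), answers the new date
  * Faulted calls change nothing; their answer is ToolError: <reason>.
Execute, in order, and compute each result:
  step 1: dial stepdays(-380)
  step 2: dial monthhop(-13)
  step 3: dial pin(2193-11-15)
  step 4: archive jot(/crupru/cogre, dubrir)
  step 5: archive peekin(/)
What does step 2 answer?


Answer: 1759-10-14

Derivation:
$ dial stepdays -380
  1760-11-14
$ dial monthhop -13
  1759-10-14
$ dial pin 2193-11-15
  2193-11-15
$ archive jot /crupru/cogre dubrir
  ToolError: no parent
$ archive peekin /
  []


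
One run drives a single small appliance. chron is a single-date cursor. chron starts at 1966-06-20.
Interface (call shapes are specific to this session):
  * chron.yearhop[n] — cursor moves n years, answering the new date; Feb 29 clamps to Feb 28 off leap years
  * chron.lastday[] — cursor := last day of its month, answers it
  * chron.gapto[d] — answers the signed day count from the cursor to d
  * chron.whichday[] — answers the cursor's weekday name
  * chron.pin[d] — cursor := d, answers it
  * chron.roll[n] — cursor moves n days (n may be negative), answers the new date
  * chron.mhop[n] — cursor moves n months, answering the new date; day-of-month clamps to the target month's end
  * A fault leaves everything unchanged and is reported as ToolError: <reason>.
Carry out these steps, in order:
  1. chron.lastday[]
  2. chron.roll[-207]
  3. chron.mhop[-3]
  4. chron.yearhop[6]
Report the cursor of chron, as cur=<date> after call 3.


;; lastday() ~> 1966-06-30
;; roll(n: -207) ~> 1965-12-05
;; mhop(n: -3) ~> 1965-09-05
;; yearhop(n: 6) ~> 1971-09-05

Answer: cur=1965-09-05


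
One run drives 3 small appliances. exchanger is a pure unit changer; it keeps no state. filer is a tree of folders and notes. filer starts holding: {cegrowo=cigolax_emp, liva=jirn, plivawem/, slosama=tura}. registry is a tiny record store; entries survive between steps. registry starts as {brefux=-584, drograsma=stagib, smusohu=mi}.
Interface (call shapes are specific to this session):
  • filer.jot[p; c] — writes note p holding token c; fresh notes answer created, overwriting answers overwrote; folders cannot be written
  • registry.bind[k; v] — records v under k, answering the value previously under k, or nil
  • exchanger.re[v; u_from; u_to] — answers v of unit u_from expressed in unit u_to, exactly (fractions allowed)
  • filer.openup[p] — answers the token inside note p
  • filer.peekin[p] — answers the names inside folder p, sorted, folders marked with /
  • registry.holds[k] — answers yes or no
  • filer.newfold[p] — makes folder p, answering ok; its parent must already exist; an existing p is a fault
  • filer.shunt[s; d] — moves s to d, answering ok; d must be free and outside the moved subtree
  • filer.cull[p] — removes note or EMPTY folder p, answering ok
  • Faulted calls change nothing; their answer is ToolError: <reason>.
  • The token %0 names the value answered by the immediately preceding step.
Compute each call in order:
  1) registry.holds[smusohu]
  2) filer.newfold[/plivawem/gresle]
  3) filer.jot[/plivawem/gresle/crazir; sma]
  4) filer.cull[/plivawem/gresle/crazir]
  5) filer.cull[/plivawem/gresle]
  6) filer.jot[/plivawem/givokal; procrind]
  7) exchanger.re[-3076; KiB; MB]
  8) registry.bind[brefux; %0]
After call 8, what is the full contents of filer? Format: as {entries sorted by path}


·→ registry.holds(k='smusohu')
·← yes
·→ filer.newfold(p='/plivawem/gresle')
·← ok
·→ filer.jot(p='/plivawem/gresle/crazir', c='sma')
·← created
·→ filer.cull(p='/plivawem/gresle/crazir')
·← ok
·→ filer.cull(p='/plivawem/gresle')
·← ok
·→ filer.jot(p='/plivawem/givokal', c='procrind')
·← created
·→ exchanger.re(v='-3076', u_from='KiB', u_to='MB')
·← -49216/15625
·→ registry.bind(k='brefux', v='%0')
·← -584

Answer: {cegrowo=cigolax_emp, liva=jirn, plivawem/, plivawem/givokal=procrind, slosama=tura}


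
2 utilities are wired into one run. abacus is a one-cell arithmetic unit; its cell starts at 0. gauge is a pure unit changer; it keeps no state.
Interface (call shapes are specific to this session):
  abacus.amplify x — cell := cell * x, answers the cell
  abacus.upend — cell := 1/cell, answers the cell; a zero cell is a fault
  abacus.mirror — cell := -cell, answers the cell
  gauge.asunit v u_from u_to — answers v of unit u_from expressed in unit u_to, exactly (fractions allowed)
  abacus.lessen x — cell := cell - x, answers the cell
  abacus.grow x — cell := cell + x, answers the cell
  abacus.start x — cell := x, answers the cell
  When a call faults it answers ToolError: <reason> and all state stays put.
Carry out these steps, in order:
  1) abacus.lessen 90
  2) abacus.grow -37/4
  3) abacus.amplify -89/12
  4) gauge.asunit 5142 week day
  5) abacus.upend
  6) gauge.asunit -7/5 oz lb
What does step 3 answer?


I invoke abacus.lessen on x→90, giving -90.
Now I run abacus.grow on x→-37/4, and observe -397/4.
Invoking abacus.amplify on x→-89/12, → 35333/48.
I use gauge.asunit on v→5142, u_from→week, u_to→day, and observe 35994.
Now I run abacus.upend(): 48/35333.
I run gauge.asunit on v→-7/5, u_from→oz, u_to→lb: -7/80.

Answer: 35333/48


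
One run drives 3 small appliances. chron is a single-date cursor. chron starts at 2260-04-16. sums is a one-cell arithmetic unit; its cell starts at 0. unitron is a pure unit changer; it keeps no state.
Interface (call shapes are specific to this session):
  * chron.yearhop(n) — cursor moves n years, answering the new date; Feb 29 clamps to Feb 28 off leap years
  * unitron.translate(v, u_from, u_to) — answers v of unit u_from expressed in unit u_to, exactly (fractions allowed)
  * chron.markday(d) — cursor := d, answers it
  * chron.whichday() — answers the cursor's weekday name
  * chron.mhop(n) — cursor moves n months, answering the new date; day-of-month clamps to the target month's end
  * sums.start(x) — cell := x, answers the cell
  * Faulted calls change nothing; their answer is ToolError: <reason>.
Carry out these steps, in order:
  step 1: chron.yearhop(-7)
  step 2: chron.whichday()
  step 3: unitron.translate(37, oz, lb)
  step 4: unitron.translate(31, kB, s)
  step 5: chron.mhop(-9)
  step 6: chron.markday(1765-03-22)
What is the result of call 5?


Using chron.yearhop using n='-7', which returns 2253-04-16.
Then chron.whichday(), and see Saturday.
I try unitron.translate using v='37', u_from='oz', u_to='lb', yielding 37/16.
I run unitron.translate using v='31', u_from='kB', u_to='s', which returns ToolError: incompatible units.
Now I run chron.mhop using n='-9', giving 2252-07-16.
I call chron.markday using d='1765-03-22', — result: 1765-03-22.

Answer: 2252-07-16


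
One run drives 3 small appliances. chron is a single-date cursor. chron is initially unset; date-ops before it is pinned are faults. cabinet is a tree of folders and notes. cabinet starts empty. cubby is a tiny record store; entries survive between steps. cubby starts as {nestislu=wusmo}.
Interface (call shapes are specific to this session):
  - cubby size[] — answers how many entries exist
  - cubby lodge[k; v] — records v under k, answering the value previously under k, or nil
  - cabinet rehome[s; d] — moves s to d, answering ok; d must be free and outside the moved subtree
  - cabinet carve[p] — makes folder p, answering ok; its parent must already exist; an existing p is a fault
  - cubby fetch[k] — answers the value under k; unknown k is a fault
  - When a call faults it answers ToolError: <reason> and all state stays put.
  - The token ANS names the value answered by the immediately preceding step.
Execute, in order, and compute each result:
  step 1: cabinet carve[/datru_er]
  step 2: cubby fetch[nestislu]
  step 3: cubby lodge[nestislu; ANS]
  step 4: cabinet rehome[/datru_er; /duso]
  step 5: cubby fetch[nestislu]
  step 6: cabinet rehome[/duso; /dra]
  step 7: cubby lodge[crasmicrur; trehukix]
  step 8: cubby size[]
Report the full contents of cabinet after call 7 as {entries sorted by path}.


==> cabinet carve(p→/datru_er)
<== ok
==> cubby fetch(k→nestislu)
<== wusmo
==> cubby lodge(k→nestislu, v→ANS)
<== wusmo
==> cabinet rehome(s→/datru_er, d→/duso)
<== ok
==> cubby fetch(k→nestislu)
<== wusmo
==> cabinet rehome(s→/duso, d→/dra)
<== ok
==> cubby lodge(k→crasmicrur, v→trehukix)
<== nil
==> cubby size()
<== 2

Answer: {dra/}


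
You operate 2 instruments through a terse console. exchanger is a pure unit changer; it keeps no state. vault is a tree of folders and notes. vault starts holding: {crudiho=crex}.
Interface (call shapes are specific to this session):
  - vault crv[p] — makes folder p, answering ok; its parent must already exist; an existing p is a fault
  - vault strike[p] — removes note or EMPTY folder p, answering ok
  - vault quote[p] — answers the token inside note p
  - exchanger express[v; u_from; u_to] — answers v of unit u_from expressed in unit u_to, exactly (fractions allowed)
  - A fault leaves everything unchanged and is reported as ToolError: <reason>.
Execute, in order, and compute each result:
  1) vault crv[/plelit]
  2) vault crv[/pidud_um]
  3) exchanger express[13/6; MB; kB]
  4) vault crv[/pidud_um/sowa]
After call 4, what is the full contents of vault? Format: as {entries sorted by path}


! vault crv(/plelit) : ok
! vault crv(/pidud_um) : ok
! exchanger express(13/6, MB, kB) : 6500/3
! vault crv(/pidud_um/sowa) : ok

Answer: {crudiho=crex, pidud_um/, pidud_um/sowa/, plelit/}


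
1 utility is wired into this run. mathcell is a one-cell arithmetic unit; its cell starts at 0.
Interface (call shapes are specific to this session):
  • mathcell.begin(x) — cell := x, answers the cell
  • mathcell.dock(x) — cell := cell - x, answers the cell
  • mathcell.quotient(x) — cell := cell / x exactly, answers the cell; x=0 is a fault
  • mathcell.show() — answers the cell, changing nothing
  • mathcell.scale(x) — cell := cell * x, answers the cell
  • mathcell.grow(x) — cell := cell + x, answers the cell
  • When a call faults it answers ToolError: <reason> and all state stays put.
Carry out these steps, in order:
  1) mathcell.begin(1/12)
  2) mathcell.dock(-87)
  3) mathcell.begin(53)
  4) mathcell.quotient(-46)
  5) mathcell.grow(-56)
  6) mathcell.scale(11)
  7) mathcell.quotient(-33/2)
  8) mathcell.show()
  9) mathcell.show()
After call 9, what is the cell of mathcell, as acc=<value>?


Answer: acc=2629/69

Derivation:
$ mathcell.begin x→1/12
  1/12
$ mathcell.dock x→-87
  1045/12
$ mathcell.begin x→53
  53
$ mathcell.quotient x→-46
  -53/46
$ mathcell.grow x→-56
  -2629/46
$ mathcell.scale x→11
  -28919/46
$ mathcell.quotient x→-33/2
  2629/69
$ mathcell.show
  2629/69
$ mathcell.show
  2629/69


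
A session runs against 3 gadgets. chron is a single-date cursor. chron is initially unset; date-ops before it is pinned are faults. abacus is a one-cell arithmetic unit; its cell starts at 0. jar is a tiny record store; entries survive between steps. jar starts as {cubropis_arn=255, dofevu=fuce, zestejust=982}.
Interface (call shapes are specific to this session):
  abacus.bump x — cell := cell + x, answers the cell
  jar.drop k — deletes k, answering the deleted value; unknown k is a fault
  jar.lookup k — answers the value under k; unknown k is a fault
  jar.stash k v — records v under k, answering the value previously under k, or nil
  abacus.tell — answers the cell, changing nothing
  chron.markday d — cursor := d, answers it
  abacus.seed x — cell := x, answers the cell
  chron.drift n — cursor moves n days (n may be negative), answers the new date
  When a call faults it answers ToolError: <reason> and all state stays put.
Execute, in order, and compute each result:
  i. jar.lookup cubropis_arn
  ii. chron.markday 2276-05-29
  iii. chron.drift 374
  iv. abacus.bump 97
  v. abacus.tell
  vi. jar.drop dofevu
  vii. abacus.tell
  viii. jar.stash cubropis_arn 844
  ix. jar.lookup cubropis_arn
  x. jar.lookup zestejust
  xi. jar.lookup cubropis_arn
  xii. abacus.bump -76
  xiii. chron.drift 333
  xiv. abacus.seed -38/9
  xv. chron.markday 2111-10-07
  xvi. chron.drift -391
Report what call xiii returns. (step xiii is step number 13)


I run lookup using k→cubropis_arn: 255.
Then markday using d→2276-05-29, and see 2276-05-29.
Now I run drift using n→374, — result: 2277-06-07.
I try bump using x→97, which returns 97.
Then tell, yielding 97.
Using drop using k→dofevu, giving fuce.
Next I call tell, which returns 97.
Next I call stash using k→cubropis_arn, v→844, — result: 255.
I invoke lookup using k→cubropis_arn, giving 844.
Next I call lookup using k→zestejust: 982.
Using lookup using k→cubropis_arn, which returns 844.
Next I call bump using x→-76, which returns 21.
Using drift using n→333, giving 2278-05-06.
I call seed using x→-38/9, — result: -38/9.
I try markday using d→2111-10-07, and observe 2111-10-07.
I call drift using n→-391, giving 2110-09-11.

Answer: 2278-05-06


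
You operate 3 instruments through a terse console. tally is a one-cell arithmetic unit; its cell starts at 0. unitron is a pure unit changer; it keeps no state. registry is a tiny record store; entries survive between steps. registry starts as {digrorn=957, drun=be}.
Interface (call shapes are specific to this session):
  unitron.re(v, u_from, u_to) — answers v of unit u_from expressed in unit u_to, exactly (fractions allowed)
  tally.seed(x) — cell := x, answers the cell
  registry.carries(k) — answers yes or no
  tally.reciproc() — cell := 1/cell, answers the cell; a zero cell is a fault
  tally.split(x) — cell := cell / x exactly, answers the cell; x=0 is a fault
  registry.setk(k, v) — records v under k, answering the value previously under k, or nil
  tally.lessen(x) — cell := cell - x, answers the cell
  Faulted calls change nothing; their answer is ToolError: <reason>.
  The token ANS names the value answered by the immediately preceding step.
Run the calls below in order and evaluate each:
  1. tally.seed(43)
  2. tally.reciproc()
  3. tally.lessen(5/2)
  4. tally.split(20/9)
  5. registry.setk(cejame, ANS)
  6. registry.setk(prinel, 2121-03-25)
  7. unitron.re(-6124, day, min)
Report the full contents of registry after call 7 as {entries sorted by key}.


Answer: {cejame=-1917/1720, digrorn=957, drun=be, prinel=2121-03-25}

Derivation:
% seed x=43
  43
% reciproc
  1/43
% lessen x=5/2
  -213/86
% split x=20/9
  -1917/1720
% setk k=cejame v=ANS
  nil
% setk k=prinel v=2121-03-25
  nil
% re v=-6124 u_from=day u_to=min
  -8818560


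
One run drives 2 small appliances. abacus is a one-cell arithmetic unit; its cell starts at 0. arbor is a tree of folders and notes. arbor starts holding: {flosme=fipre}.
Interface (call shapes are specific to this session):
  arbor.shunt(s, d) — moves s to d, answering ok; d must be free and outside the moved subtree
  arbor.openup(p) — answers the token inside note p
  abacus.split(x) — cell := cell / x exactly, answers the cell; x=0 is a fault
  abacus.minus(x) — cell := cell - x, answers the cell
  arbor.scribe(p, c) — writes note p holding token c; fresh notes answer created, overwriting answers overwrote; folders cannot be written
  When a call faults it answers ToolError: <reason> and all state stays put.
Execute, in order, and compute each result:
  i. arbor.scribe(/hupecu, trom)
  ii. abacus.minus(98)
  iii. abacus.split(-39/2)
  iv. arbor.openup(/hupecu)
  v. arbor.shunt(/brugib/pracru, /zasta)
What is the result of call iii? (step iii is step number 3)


;; arbor.scribe(p→/hupecu, c→trom) => created
;; abacus.minus(x→98) => -98
;; abacus.split(x→-39/2) => 196/39
;; arbor.openup(p→/hupecu) => trom
;; arbor.shunt(s→/brugib/pracru, d→/zasta) => ToolError: not found

Answer: 196/39


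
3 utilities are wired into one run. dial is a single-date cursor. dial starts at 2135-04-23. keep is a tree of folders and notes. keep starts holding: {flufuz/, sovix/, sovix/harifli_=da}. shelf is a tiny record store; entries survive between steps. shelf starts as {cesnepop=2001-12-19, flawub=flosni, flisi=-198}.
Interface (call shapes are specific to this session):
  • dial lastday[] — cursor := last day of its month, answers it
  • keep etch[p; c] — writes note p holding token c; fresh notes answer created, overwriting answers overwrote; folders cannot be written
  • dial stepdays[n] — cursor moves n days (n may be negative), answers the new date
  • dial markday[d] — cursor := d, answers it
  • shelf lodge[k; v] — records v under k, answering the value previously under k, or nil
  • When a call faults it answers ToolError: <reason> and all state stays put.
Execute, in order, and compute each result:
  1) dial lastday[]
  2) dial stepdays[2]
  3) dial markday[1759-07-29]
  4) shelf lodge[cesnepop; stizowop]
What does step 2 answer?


Answer: 2135-05-02

Derivation:
Invoking dial lastday(), and observe 2135-04-30.
I invoke dial stepdays passing n='2', → 2135-05-02.
Invoking dial markday passing d='1759-07-29', which returns 1759-07-29.
Invoking shelf lodge passing k='cesnepop', v='stizowop', giving 2001-12-19.


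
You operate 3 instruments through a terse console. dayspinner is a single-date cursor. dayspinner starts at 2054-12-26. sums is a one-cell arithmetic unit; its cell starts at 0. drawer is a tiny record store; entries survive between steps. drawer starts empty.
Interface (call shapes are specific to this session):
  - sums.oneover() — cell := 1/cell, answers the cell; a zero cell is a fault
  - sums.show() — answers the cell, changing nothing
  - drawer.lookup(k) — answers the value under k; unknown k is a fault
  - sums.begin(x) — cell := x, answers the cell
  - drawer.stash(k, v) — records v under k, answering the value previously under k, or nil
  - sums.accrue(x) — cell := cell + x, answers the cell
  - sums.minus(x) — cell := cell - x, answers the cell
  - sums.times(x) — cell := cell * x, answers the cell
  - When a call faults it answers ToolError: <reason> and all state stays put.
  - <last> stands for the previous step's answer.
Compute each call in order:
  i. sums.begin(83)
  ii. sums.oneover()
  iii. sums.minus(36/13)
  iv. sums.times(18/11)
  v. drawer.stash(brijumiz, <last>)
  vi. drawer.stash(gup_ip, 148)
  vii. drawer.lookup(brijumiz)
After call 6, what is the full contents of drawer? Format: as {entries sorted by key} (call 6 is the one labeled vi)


Act: begin[83]
Obs: 83
Act: oneover[]
Obs: 1/83
Act: minus[36/13]
Obs: -2975/1079
Act: times[18/11]
Obs: -53550/11869
Act: stash[brijumiz; <last>]
Obs: nil
Act: stash[gup_ip; 148]
Obs: nil
Act: lookup[brijumiz]
Obs: -53550/11869

Answer: {brijumiz=-53550/11869, gup_ip=148}


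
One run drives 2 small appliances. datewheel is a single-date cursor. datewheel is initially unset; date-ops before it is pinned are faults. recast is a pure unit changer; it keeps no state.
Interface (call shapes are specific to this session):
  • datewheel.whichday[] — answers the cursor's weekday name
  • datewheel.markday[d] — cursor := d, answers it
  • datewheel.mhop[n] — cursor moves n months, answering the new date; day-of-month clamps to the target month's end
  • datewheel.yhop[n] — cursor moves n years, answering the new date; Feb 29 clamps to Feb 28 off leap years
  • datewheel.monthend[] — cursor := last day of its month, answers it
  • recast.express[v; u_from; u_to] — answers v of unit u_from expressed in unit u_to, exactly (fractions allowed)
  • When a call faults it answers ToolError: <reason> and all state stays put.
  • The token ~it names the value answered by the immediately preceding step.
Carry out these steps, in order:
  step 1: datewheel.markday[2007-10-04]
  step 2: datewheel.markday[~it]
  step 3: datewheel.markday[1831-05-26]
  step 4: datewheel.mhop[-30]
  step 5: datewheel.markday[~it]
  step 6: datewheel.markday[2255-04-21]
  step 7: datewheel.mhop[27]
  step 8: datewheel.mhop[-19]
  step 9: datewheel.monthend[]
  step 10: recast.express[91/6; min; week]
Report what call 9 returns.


Act: datewheel.markday[2007-10-04]
Obs: 2007-10-04
Act: datewheel.markday[~it]
Obs: 2007-10-04
Act: datewheel.markday[1831-05-26]
Obs: 1831-05-26
Act: datewheel.mhop[-30]
Obs: 1828-11-26
Act: datewheel.markday[~it]
Obs: 1828-11-26
Act: datewheel.markday[2255-04-21]
Obs: 2255-04-21
Act: datewheel.mhop[27]
Obs: 2257-07-21
Act: datewheel.mhop[-19]
Obs: 2255-12-21
Act: datewheel.monthend[]
Obs: 2255-12-31
Act: recast.express[91/6; min; week]
Obs: 13/8640

Answer: 2255-12-31


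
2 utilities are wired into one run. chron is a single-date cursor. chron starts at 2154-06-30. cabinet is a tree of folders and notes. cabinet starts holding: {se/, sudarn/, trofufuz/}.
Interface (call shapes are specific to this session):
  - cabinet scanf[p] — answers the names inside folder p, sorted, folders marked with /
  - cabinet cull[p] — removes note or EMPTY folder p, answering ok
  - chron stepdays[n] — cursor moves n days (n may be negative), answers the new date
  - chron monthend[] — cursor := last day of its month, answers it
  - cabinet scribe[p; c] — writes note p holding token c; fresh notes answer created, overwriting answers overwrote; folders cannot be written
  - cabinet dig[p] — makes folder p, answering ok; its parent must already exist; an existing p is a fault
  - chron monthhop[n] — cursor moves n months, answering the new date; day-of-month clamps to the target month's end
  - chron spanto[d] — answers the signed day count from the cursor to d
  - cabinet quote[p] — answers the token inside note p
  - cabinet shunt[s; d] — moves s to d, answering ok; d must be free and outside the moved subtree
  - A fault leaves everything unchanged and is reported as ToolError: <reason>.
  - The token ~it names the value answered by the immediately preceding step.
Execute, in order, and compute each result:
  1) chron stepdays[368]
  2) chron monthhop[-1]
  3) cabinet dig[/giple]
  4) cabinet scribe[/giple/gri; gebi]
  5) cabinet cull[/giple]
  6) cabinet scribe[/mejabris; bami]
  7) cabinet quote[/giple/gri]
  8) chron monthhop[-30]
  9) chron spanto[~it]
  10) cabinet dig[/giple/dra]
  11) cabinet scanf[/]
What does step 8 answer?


I call chron stepdays with n→368, giving 2155-07-03.
I call chron monthhop with n→-1, giving 2155-06-03.
Calling cabinet dig with p→/giple: ok.
I invoke cabinet scribe with p→/giple/gri, c→gebi, — result: created.
Next I call cabinet cull with p→/giple, and see ToolError: not empty.
I try cabinet scribe with p→/mejabris, c→bami, giving created.
I run cabinet quote with p→/giple/gri, → gebi.
Now I run chron monthhop with n→-30, and see 2152-12-03.
Now I run chron spanto with d→~it, — result: 0.
Using cabinet dig with p→/giple/dra, and get ok.
Next I call cabinet scanf with p→/, yielding [giple/, mejabris, se/, sudarn/, trofufuz/].

Answer: 2152-12-03


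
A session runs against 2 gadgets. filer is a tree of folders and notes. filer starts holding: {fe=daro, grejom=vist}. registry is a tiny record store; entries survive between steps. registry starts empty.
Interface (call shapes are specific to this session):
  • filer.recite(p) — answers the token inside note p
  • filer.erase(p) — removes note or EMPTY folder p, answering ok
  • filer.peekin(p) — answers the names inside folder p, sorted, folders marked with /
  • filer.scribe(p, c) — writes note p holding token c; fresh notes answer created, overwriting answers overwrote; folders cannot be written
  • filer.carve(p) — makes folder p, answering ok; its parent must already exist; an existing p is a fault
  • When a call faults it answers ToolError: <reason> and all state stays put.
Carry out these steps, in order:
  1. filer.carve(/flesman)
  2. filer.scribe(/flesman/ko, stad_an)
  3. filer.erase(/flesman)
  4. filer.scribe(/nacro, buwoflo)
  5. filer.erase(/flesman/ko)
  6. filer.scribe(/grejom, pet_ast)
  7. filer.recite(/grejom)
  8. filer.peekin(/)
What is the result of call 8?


Answer: [fe, flesman/, grejom, nacro]

Derivation:
// 1. filer.carve(p: /flesman) -> ok
// 2. filer.scribe(p: /flesman/ko, c: stad_an) -> created
// 3. filer.erase(p: /flesman) -> ToolError: not empty
// 4. filer.scribe(p: /nacro, c: buwoflo) -> created
// 5. filer.erase(p: /flesman/ko) -> ok
// 6. filer.scribe(p: /grejom, c: pet_ast) -> overwrote
// 7. filer.recite(p: /grejom) -> pet_ast
// 8. filer.peekin(p: /) -> [fe, flesman/, grejom, nacro]


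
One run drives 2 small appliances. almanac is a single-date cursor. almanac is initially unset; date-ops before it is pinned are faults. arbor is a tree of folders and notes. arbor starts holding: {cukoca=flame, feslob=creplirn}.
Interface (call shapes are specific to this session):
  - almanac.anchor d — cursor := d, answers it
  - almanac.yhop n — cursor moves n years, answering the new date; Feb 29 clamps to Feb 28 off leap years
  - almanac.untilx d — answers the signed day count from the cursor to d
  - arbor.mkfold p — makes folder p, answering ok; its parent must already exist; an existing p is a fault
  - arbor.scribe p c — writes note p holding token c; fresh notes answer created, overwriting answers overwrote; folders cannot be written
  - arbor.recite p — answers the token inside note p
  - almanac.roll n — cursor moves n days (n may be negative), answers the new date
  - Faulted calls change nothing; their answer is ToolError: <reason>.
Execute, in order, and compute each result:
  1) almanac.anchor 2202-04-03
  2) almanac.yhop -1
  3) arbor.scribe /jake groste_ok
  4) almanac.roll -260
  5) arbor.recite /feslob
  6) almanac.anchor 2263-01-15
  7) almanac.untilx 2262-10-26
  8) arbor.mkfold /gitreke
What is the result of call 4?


Answer: 2200-07-17

Derivation:
Do: anchor[d→2202-04-03]
See: 2202-04-03
Do: yhop[n→-1]
See: 2201-04-03
Do: scribe[p→/jake; c→groste_ok]
See: created
Do: roll[n→-260]
See: 2200-07-17
Do: recite[p→/feslob]
See: creplirn
Do: anchor[d→2263-01-15]
See: 2263-01-15
Do: untilx[d→2262-10-26]
See: -81
Do: mkfold[p→/gitreke]
See: ok


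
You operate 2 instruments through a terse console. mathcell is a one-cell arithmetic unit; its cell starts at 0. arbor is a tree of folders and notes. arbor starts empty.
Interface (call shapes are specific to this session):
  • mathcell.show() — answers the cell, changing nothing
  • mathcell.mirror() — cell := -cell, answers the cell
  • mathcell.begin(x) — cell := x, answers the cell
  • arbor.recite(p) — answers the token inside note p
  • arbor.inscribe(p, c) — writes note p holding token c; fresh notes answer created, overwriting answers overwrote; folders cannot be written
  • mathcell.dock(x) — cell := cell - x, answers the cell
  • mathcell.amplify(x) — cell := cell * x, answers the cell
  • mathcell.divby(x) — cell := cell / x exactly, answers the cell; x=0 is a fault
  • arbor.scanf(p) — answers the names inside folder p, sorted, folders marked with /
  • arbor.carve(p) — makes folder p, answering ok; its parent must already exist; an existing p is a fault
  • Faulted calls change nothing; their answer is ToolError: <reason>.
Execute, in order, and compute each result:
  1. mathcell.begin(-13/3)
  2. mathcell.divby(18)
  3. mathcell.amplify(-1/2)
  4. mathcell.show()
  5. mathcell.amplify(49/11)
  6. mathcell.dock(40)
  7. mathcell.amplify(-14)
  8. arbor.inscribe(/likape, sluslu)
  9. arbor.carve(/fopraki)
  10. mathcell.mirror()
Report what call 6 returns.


Answer: -46883/1188

Derivation:
Step: mathcell.begin[x: -13/3]
Result: -13/3
Step: mathcell.divby[x: 18]
Result: -13/54
Step: mathcell.amplify[x: -1/2]
Result: 13/108
Step: mathcell.show[]
Result: 13/108
Step: mathcell.amplify[x: 49/11]
Result: 637/1188
Step: mathcell.dock[x: 40]
Result: -46883/1188
Step: mathcell.amplify[x: -14]
Result: 328181/594
Step: arbor.inscribe[p: /likape; c: sluslu]
Result: created
Step: arbor.carve[p: /fopraki]
Result: ok
Step: mathcell.mirror[]
Result: -328181/594


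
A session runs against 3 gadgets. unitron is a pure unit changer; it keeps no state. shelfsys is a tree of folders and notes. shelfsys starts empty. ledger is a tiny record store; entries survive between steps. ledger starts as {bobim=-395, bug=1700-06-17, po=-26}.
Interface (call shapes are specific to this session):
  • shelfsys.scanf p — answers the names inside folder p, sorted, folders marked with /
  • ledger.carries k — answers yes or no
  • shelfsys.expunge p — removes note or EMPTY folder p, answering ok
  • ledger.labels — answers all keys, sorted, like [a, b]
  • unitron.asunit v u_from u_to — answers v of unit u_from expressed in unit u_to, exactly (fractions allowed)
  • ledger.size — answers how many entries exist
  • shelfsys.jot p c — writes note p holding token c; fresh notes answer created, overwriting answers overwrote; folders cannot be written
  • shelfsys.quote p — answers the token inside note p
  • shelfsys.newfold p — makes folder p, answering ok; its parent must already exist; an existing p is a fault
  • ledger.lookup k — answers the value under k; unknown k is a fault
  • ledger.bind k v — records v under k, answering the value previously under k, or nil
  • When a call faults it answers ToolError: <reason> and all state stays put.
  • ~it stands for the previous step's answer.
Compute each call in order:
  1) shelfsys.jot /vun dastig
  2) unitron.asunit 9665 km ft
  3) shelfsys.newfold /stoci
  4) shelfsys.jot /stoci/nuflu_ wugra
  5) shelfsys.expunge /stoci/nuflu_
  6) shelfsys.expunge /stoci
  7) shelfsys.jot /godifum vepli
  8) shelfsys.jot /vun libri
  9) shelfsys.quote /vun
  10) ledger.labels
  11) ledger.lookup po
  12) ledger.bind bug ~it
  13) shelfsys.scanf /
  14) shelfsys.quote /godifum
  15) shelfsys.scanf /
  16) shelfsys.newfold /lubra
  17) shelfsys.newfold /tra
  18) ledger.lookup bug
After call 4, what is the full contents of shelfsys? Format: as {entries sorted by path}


-> jot(p=/vun, c=dastig)
<- created
-> asunit(v=9665, u_from=km, u_to=ft)
<- 12081250000/381
-> newfold(p=/stoci)
<- ok
-> jot(p=/stoci/nuflu_, c=wugra)
<- created
-> expunge(p=/stoci/nuflu_)
<- ok
-> expunge(p=/stoci)
<- ok
-> jot(p=/godifum, c=vepli)
<- created
-> jot(p=/vun, c=libri)
<- overwrote
-> quote(p=/vun)
<- libri
-> labels()
<- [bobim, bug, po]
-> lookup(k=po)
<- -26
-> bind(k=bug, v=~it)
<- 1700-06-17
-> scanf(p=/)
<- [godifum, vun]
-> quote(p=/godifum)
<- vepli
-> scanf(p=/)
<- [godifum, vun]
-> newfold(p=/lubra)
<- ok
-> newfold(p=/tra)
<- ok
-> lookup(k=bug)
<- -26

Answer: {stoci/, stoci/nuflu_=wugra, vun=dastig}


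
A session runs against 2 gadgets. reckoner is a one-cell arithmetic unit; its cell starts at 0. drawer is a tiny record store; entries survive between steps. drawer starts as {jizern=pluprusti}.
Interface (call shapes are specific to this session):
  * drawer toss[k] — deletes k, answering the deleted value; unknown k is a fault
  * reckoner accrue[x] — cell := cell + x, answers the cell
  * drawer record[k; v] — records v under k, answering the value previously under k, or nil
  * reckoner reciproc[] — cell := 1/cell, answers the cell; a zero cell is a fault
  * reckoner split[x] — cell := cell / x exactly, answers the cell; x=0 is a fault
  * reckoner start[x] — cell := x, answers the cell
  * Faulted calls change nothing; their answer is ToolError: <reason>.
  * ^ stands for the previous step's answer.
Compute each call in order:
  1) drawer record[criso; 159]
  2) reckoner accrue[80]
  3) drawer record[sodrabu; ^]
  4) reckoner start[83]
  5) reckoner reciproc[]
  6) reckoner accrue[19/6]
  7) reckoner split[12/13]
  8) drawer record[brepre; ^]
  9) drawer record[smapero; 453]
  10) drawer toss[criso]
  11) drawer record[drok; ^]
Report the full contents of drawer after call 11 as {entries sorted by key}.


Answer: {brepre=20579/5976, drok=159, jizern=pluprusti, smapero=453, sodrabu=80}

Derivation:
Using drawer record on k→criso, v→159, yielding nil.
Calling reckoner accrue on x→80, and observe 80.
I invoke drawer record on k→sodrabu, v→^, — result: nil.
I try reckoner start on x→83, and get 83.
Calling reckoner reciproc, which returns 1/83.
I use reckoner accrue on x→19/6, which returns 1583/498.
I use reckoner split on x→12/13, and observe 20579/5976.
I run drawer record on k→brepre, v→^, and see nil.
Using drawer record on k→smapero, v→453, yielding nil.
I call drawer toss on k→criso, which returns 159.
I try drawer record on k→drok, v→^: nil.


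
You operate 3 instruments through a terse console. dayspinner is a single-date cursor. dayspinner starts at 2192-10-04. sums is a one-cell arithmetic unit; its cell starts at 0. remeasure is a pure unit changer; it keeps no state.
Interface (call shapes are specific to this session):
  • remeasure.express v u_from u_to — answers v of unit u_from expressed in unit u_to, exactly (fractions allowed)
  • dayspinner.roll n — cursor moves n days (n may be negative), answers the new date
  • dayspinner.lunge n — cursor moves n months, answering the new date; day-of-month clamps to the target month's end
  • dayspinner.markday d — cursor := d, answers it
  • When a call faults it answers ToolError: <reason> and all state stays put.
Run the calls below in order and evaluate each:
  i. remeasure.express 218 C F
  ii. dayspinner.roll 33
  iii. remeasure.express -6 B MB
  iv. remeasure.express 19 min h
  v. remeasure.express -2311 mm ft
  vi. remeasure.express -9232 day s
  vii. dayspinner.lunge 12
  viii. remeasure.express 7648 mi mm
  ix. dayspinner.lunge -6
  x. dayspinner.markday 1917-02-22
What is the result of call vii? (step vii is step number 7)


;; 1. express(v=218, u_from=C, u_to=F) : 2122/5
;; 2. roll(n=33) : 2192-11-06
;; 3. express(v=-6, u_from=B, u_to=MB) : -3/500000
;; 4. express(v=19, u_from=min, u_to=h) : 19/60
;; 5. express(v=-2311, u_from=mm, u_to=ft) : -11555/1524
;; 6. express(v=-9232, u_from=day, u_to=s) : -797644800
;; 7. lunge(n=12) : 2193-11-06
;; 8. express(v=7648, u_from=mi, u_to=mm) : 12308262912
;; 9. lunge(n=-6) : 2193-05-06
;; 10. markday(d=1917-02-22) : 1917-02-22

Answer: 2193-11-06


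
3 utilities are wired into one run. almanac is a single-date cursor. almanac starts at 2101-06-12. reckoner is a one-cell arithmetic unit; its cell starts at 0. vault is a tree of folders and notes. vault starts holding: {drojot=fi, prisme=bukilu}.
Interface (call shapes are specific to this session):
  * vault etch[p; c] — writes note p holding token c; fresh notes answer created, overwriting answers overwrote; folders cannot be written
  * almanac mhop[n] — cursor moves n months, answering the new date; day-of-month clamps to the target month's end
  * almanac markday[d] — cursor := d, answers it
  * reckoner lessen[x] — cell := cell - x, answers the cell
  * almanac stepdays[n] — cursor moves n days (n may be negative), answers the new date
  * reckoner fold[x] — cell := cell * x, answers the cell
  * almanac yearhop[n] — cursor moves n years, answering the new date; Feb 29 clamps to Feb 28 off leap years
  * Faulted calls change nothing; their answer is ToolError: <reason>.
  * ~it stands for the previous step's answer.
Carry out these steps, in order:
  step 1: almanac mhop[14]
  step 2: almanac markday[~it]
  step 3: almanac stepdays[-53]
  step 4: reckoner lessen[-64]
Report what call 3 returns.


// 1. almanac mhop(n→14) == 2102-08-12
// 2. almanac markday(d→~it) == 2102-08-12
// 3. almanac stepdays(n→-53) == 2102-06-20
// 4. reckoner lessen(x→-64) == 64

Answer: 2102-06-20


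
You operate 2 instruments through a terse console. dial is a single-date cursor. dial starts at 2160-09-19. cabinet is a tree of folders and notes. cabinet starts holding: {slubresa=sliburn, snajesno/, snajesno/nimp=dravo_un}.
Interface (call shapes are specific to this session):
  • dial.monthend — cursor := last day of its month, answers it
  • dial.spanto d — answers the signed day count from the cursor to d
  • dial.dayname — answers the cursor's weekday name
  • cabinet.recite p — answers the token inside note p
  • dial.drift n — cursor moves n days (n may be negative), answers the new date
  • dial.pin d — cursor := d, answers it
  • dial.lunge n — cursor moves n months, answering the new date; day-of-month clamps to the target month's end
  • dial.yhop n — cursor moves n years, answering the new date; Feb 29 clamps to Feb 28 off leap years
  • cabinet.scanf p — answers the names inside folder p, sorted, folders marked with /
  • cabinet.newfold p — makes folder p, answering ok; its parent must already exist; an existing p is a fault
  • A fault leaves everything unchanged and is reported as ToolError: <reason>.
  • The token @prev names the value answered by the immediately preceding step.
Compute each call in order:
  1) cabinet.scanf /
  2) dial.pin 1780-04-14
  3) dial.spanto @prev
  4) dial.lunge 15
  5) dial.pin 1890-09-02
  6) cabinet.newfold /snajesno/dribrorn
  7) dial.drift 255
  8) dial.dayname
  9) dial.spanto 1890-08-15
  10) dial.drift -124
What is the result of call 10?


Step: cabinet.scanf[/]
Result: [slubresa, snajesno/]
Step: dial.pin[1780-04-14]
Result: 1780-04-14
Step: dial.spanto[@prev]
Result: 0
Step: dial.lunge[15]
Result: 1781-07-14
Step: dial.pin[1890-09-02]
Result: 1890-09-02
Step: cabinet.newfold[/snajesno/dribrorn]
Result: ok
Step: dial.drift[255]
Result: 1891-05-15
Step: dial.dayname[]
Result: Friday
Step: dial.spanto[1890-08-15]
Result: -273
Step: dial.drift[-124]
Result: 1891-01-11

Answer: 1891-01-11


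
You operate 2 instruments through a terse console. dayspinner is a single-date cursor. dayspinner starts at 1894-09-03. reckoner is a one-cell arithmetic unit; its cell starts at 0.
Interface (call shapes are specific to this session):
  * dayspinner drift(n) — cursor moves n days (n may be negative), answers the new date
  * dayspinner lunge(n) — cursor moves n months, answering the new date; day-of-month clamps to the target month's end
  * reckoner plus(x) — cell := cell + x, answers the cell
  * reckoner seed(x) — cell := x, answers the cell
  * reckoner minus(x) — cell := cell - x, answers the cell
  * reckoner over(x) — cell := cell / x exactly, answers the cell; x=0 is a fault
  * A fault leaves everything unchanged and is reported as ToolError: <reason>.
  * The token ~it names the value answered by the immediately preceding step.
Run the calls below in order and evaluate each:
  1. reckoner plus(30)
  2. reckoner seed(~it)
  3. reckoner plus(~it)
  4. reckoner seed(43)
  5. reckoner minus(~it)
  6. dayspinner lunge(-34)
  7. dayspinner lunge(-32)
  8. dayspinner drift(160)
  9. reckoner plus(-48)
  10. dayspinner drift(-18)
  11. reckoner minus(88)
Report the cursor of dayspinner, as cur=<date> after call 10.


% reckoner plus(x: 30) == 30
% reckoner seed(x: ~it) == 30
% reckoner plus(x: ~it) == 60
% reckoner seed(x: 43) == 43
% reckoner minus(x: ~it) == 0
% dayspinner lunge(n: -34) == 1891-11-03
% dayspinner lunge(n: -32) == 1889-03-03
% dayspinner drift(n: 160) == 1889-08-10
% reckoner plus(x: -48) == -48
% dayspinner drift(n: -18) == 1889-07-23
% reckoner minus(x: 88) == -136

Answer: cur=1889-07-23
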